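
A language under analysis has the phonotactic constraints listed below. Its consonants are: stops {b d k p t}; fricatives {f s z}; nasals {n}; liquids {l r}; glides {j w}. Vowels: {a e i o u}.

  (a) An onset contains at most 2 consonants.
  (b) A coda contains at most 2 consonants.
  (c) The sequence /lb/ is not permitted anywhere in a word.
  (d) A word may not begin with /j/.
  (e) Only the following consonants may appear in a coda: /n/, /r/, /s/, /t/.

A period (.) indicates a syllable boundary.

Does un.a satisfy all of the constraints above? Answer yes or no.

un.a — σ1 onset /∅/, coda /n/ ok; σ2 onset /∅/, coda /∅/ ok → well-formed

yes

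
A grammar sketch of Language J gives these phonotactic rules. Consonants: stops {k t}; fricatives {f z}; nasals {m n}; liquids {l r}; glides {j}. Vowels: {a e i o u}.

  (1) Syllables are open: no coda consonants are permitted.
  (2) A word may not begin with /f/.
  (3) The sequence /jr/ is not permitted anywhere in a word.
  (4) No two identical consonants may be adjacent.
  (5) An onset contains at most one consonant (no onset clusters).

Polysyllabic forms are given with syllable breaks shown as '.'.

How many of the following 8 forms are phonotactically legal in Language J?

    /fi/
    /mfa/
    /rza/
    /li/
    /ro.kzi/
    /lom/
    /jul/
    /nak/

/fi/ — violates constraint 2: word begins with /f/ → phonotactically illegal
/mfa/ — violates constraint 5: syllable 1 onset /mf/ has 2 consonants (> 1) → phonotactically illegal
/rza/ — violates constraint 5: syllable 1 onset /rz/ has 2 consonants (> 1) → phonotactically illegal
/li/ — σ1 onset /l/, coda /∅/ ok → phonotactically legal
/ro.kzi/ — violates constraint 5: syllable 2 onset /kz/ has 2 consonants (> 1) → phonotactically illegal
/lom/ — violates constraint 1: syllable 1 coda /m/ has 1 consonant (> 0) → phonotactically illegal
/jul/ — violates constraint 1: syllable 1 coda /l/ has 1 consonant (> 0) → phonotactically illegal
/nak/ — violates constraint 1: syllable 1 coda /k/ has 1 consonant (> 0) → phonotactically illegal
Phonotactically legal: /li/ → 1.

1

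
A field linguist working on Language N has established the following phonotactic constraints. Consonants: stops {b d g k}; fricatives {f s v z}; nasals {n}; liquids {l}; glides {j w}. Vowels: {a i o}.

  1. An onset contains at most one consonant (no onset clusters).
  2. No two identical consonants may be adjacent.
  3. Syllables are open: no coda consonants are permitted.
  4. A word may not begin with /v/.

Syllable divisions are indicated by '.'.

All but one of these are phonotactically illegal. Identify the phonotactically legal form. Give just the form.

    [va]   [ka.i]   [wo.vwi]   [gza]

[va] — violates constraint 4: word begins with /v/ → phonotactically illegal
[ka.i] — σ1 onset /k/, coda /∅/ ok; σ2 onset /∅/, coda /∅/ ok → phonotactically legal
[wo.vwi] — violates constraint 1: syllable 2 onset /vw/ has 2 consonants (> 1) → phonotactically illegal
[gza] — violates constraint 1: syllable 1 onset /gz/ has 2 consonants (> 1) → phonotactically illegal

[ka.i]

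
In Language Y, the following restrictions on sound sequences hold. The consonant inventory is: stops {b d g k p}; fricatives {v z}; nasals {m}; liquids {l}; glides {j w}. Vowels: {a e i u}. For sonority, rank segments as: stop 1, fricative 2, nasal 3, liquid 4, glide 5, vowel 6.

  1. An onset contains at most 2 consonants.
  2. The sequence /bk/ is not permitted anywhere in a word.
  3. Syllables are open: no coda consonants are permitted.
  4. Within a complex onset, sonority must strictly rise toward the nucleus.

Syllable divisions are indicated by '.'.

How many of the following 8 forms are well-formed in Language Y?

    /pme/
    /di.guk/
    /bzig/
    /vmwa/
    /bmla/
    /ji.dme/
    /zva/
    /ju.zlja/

/pme/ — σ1 onset /pm/ (1→3 rises), coda /∅/ ok → well-formed
/di.guk/ — violates constraint 3: syllable 2 coda /k/ has 1 consonant (> 0) → ill-formed
/bzig/ — violates constraint 3: syllable 1 coda /g/ has 1 consonant (> 0) → ill-formed
/vmwa/ — violates constraint 1: syllable 1 onset /vmw/ has 3 consonants (> 2) → ill-formed
/bmla/ — violates constraint 1: syllable 1 onset /bml/ has 3 consonants (> 2) → ill-formed
/ji.dme/ — σ1 onset /j/, coda /∅/ ok; σ2 onset /dm/ (1→3 rises), coda /∅/ ok → well-formed
/zva/ — violates constraint 4: syllable 1 onset /zv/: /z/ (fricative, 2) → /v/ (fricative, 2) does not rise → ill-formed
/ju.zlja/ — violates constraint 1: syllable 2 onset /zlj/ has 3 consonants (> 2) → ill-formed
Well-formed: /pme/, /ji.dme/ → 2.

2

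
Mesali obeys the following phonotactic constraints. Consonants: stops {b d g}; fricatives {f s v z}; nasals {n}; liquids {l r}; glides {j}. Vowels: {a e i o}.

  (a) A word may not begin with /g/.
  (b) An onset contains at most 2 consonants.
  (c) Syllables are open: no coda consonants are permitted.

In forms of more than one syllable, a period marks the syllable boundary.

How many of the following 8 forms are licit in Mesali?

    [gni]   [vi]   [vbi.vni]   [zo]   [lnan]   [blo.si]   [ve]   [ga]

[gni] — violates constraint (a): word begins with /g/ → illicit
[vi] — σ1 onset /v/, coda /∅/ ok → licit
[vbi.vni] — σ1 onset /vb/ (2C), coda /∅/ ok; σ2 onset /vn/ (2C), coda /∅/ ok → licit
[zo] — σ1 onset /z/, coda /∅/ ok → licit
[lnan] — violates constraint (c): syllable 1 coda /n/ has 1 consonant (> 0) → illicit
[blo.si] — σ1 onset /bl/ (2C), coda /∅/ ok; σ2 onset /s/, coda /∅/ ok → licit
[ve] — σ1 onset /v/, coda /∅/ ok → licit
[ga] — violates constraint (a): word begins with /g/ → illicit
Licit: [vi], [vbi.vni], [zo], [blo.si], [ve] → 5.

5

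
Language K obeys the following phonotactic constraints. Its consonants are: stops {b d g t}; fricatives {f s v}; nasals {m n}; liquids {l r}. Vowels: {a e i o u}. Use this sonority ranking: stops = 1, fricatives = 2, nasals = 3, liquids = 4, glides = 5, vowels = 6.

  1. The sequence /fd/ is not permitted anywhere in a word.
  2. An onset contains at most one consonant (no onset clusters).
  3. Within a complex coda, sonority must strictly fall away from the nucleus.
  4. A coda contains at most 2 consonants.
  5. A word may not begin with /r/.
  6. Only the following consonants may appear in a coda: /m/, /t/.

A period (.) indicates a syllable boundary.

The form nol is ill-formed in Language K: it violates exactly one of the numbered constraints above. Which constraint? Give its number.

6

nol: syllable 1 coda contains /l/, which is not a licensed coda consonant.
This is a violation of constraint 6: "Only the following consonants may appear in a coda: /m/, /t/."
The remaining constraints (1, 2, 3, 4, 5) are satisfied.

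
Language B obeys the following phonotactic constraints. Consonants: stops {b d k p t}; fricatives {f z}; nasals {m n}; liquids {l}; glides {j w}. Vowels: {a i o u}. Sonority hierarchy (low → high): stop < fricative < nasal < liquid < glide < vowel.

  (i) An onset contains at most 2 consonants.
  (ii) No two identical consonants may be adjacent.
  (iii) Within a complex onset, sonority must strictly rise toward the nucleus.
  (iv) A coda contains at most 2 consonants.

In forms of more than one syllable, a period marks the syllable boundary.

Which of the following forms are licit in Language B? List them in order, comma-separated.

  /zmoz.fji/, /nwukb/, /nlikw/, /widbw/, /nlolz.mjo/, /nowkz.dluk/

/zmoz.fji/ — σ1 onset /zm/ (2→3 rises), coda /z/ ok; σ2 onset /fj/ (2→5 rises), coda /∅/ ok → licit
/nwukb/ — σ1 onset /nw/ (3→5 rises), coda /kb/ (2C) ok → licit
/nlikw/ — σ1 onset /nl/ (3→4 rises), coda /kw/ (2C) ok → licit
/widbw/ — violates constraint (iv): syllable 1 coda /dbw/ has 3 consonants (> 2) → illicit
/nlolz.mjo/ — σ1 onset /nl/ (3→4 rises), coda /lz/ (2C) ok; σ2 onset /mj/ (3→5 rises), coda /∅/ ok → licit
/nowkz.dluk/ — violates constraint (iv): syllable 1 coda /wkz/ has 3 consonants (> 2) → illicit

/zmoz.fji/, /nwukb/, /nlikw/, /nlolz.mjo/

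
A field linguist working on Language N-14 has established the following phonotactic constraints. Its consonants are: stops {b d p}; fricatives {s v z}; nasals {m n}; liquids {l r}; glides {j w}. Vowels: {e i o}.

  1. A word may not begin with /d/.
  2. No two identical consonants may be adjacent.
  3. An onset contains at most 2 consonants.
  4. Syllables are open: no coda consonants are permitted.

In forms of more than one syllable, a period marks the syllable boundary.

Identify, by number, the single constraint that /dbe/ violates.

1

/dbe/: word begins with /d/.
This is a violation of constraint 1: "A word may not begin with /d/."
The remaining constraints (2, 3, 4) are satisfied.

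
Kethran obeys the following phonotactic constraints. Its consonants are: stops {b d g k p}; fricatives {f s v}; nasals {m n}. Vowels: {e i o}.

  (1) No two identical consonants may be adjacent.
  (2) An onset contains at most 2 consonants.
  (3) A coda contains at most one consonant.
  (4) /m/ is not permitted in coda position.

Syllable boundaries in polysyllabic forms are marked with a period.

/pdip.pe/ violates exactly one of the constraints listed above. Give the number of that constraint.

1

/pdip.pe/: adjacent identical consonants /pp/.
This is a violation of constraint 1: "No two identical consonants may be adjacent."
The remaining constraints (2, 3, 4) are satisfied.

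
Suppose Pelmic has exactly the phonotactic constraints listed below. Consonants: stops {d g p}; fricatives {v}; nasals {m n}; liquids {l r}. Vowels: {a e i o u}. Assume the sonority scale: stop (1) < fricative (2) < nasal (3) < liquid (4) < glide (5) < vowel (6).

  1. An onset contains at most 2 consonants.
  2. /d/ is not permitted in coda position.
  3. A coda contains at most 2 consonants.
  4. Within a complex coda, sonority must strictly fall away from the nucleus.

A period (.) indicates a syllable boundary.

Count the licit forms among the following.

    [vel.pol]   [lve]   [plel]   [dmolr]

[vel.pol] — σ1 onset /v/, coda /l/ ok; σ2 onset /p/, coda /l/ ok → licit
[lve] — σ1 onset /lv/ (2C), coda /∅/ ok → licit
[plel] — σ1 onset /pl/ (2C), coda /l/ ok → licit
[dmolr] — violates constraint 4: syllable 1 coda /lr/: /l/ (liquid, 4) → /r/ (liquid, 4) does not fall → illicit
Licit: [vel.pol], [lve], [plel] → 3.

3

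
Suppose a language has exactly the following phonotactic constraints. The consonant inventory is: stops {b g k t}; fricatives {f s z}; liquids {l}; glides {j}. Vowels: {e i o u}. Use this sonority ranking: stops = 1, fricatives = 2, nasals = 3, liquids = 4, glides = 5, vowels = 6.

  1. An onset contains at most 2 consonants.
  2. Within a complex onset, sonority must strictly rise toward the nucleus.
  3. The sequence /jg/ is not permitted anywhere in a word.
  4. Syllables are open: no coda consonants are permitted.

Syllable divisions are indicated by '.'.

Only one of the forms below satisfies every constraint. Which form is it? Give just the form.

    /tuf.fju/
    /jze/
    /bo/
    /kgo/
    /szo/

/tuf.fju/ — violates constraint 4: syllable 1 coda /f/ has 1 consonant (> 0) → illicit
/jze/ — violates constraint 2: syllable 1 onset /jz/: /j/ (glide, 5) → /z/ (fricative, 2) does not rise → illicit
/bo/ — σ1 onset /b/, coda /∅/ ok → licit
/kgo/ — violates constraint 2: syllable 1 onset /kg/: /k/ (stop, 1) → /g/ (stop, 1) does not rise → illicit
/szo/ — violates constraint 2: syllable 1 onset /sz/: /s/ (fricative, 2) → /z/ (fricative, 2) does not rise → illicit

/bo/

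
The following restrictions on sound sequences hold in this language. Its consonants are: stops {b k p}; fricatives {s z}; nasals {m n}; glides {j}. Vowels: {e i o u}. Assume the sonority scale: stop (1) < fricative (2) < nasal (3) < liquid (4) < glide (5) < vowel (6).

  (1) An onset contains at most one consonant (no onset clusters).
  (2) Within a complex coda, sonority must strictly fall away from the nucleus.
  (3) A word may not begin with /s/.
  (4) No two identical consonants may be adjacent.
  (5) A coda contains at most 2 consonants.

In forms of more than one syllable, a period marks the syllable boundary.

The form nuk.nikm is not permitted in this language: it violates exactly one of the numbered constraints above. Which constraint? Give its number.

2

nuk.nikm: syllable 2 coda /km/: /k/ (stop, 1) → /m/ (nasal, 3) does not fall.
This is a violation of constraint 2: "Within a complex coda, sonority must strictly fall away from the nucleus."
The remaining constraints (1, 3, 4, 5) are satisfied.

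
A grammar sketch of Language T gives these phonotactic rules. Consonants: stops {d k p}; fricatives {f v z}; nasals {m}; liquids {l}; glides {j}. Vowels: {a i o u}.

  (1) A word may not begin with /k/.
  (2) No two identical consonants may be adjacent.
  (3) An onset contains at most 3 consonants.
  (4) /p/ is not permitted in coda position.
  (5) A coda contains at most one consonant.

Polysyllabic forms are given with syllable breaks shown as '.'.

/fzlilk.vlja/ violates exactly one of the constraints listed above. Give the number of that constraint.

/fzlilk.vlja/: syllable 1 coda /lk/ has 2 consonants (> 1).
This is a violation of constraint 5: "A coda contains at most one consonant."
The remaining constraints (1, 2, 3, 4) are satisfied.

5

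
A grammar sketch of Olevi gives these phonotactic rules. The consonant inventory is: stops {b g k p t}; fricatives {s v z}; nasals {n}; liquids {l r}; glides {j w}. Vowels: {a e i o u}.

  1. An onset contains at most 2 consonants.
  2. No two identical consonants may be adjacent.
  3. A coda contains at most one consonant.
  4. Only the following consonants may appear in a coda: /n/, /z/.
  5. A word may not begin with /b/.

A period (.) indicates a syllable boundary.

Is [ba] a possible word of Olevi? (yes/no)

no

[ba] — violates constraint 5: word begins with /b/ → illicit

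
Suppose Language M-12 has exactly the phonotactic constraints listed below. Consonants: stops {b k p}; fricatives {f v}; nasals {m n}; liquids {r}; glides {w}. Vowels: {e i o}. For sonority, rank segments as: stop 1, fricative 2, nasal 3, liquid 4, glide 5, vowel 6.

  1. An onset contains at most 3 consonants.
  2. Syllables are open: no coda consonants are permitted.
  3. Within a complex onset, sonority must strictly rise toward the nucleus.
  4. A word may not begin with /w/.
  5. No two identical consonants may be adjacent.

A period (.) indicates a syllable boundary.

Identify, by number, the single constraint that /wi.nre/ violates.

4

/wi.nre/: word begins with /w/.
This is a violation of constraint 4: "A word may not begin with /w/."
The remaining constraints (1, 2, 3, 5) are satisfied.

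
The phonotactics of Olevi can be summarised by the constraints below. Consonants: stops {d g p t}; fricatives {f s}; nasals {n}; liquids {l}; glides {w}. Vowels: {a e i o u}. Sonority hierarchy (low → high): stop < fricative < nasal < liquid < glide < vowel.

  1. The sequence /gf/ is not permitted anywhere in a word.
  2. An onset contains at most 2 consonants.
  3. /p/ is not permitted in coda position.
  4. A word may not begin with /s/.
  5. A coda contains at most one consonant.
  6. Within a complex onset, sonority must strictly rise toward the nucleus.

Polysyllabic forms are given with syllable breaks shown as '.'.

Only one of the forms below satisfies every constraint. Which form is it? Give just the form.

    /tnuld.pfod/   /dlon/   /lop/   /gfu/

/dlon/

/tnuld.pfod/ — violates constraint 5: syllable 1 coda /ld/ has 2 consonants (> 1) → not permitted
/dlon/ — σ1 onset /dl/ (1→4 rises), coda /n/ ok → permitted
/lop/ — violates constraint 3: syllable 1 coda contains /p/ → not permitted
/gfu/ — violates constraint 1: contains banned sequence /gf/ → not permitted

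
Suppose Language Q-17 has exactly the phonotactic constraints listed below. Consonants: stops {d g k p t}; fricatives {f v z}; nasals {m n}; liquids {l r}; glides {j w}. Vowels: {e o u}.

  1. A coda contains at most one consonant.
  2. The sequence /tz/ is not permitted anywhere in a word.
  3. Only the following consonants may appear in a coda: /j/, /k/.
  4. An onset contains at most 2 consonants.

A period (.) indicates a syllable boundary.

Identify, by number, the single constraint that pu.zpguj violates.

pu.zpguj: syllable 2 onset /zpg/ has 3 consonants (> 2).
This is a violation of constraint 4: "An onset contains at most 2 consonants."
The remaining constraints (1, 2, 3) are satisfied.

4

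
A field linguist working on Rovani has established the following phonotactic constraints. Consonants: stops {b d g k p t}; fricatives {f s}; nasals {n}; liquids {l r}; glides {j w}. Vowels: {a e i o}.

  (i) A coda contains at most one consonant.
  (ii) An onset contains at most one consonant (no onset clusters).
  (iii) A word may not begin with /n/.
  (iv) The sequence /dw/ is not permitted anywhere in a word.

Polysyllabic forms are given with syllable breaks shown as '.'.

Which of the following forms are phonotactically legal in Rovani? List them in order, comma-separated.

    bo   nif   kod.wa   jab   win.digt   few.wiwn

bo — σ1 onset /b/, coda /∅/ ok → phonotactically legal
nif — violates constraint (iii): word begins with /n/ → phonotactically illegal
kod.wa — violates constraint (iv): contains banned sequence /dw/ → phonotactically illegal
jab — σ1 onset /j/, coda /b/ ok → phonotactically legal
win.digt — violates constraint (i): syllable 2 coda /gt/ has 2 consonants (> 1) → phonotactically illegal
few.wiwn — violates constraint (i): syllable 2 coda /wn/ has 2 consonants (> 1) → phonotactically illegal

bo, jab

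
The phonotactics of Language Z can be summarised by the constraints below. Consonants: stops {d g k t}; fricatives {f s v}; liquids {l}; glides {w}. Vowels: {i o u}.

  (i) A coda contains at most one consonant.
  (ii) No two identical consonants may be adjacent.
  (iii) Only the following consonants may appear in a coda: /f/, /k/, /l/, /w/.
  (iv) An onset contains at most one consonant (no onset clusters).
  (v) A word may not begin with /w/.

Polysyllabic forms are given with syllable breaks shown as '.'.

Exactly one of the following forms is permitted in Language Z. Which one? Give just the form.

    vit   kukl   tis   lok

lok

vit — violates constraint (iii): syllable 1 coda contains /t/, which is not a licensed coda consonant → not permitted
kukl — violates constraint (i): syllable 1 coda /kl/ has 2 consonants (> 1) → not permitted
tis — violates constraint (iii): syllable 1 coda contains /s/, which is not a licensed coda consonant → not permitted
lok — σ1 onset /l/, coda /k/ ok → permitted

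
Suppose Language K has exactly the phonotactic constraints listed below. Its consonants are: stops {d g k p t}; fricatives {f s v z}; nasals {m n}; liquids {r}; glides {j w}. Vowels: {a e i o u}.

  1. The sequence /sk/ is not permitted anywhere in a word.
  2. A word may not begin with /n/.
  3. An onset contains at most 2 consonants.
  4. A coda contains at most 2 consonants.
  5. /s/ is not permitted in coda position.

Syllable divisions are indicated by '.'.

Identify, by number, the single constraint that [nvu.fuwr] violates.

2

[nvu.fuwr]: word begins with /n/.
This is a violation of constraint 2: "A word may not begin with /n/."
The remaining constraints (1, 3, 4, 5) are satisfied.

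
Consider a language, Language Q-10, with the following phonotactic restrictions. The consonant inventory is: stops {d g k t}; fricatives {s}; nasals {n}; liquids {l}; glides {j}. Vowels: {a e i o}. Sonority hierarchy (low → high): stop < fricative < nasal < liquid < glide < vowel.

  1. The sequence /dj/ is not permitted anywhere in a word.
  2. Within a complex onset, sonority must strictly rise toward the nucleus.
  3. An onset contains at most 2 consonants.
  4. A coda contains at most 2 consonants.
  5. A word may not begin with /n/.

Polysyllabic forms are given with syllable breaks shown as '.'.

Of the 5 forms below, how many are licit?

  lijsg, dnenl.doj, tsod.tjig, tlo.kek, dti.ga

3

lijsg — violates constraint 4: syllable 1 coda /jsg/ has 3 consonants (> 2) → illicit
dnenl.doj — σ1 onset /dn/ (1→3 rises), coda /nl/ (2C) ok; σ2 onset /d/, coda /j/ ok → licit
tsod.tjig — σ1 onset /ts/ (1→2 rises), coda /d/ ok; σ2 onset /tj/ (1→5 rises), coda /g/ ok → licit
tlo.kek — σ1 onset /tl/ (1→4 rises), coda /∅/ ok; σ2 onset /k/, coda /k/ ok → licit
dti.ga — violates constraint 2: syllable 1 onset /dt/: /d/ (stop, 1) → /t/ (stop, 1) does not rise → illicit
Licit: dnenl.doj, tsod.tjig, tlo.kek → 3.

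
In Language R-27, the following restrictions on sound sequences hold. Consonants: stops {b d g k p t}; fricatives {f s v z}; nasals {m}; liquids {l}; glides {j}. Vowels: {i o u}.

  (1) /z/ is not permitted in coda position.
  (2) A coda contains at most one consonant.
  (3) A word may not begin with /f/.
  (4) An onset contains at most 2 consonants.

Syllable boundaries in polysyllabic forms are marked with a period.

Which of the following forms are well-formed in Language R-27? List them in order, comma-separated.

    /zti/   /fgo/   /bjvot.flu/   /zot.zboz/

/zti/ — σ1 onset /zt/ (2C), coda /∅/ ok → well-formed
/fgo/ — violates constraint 3: word begins with /f/ → ill-formed
/bjvot.flu/ — violates constraint 4: syllable 1 onset /bjv/ has 3 consonants (> 2) → ill-formed
/zot.zboz/ — violates constraint 1: syllable 2 coda contains /z/ → ill-formed

/zti/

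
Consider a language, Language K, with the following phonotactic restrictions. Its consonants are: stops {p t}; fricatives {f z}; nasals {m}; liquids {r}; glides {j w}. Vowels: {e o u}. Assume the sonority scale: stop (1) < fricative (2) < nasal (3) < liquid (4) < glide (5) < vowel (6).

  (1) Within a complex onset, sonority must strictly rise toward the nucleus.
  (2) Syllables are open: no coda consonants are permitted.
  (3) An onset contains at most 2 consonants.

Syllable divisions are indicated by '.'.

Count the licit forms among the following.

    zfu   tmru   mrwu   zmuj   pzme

0

zfu — violates constraint 1: syllable 1 onset /zf/: /z/ (fricative, 2) → /f/ (fricative, 2) does not rise → illicit
tmru — violates constraint 3: syllable 1 onset /tmr/ has 3 consonants (> 2) → illicit
mrwu — violates constraint 3: syllable 1 onset /mrw/ has 3 consonants (> 2) → illicit
zmuj — violates constraint 2: syllable 1 coda /j/ has 1 consonant (> 0) → illicit
pzme — violates constraint 3: syllable 1 onset /pzm/ has 3 consonants (> 2) → illicit
No form is licit → 0.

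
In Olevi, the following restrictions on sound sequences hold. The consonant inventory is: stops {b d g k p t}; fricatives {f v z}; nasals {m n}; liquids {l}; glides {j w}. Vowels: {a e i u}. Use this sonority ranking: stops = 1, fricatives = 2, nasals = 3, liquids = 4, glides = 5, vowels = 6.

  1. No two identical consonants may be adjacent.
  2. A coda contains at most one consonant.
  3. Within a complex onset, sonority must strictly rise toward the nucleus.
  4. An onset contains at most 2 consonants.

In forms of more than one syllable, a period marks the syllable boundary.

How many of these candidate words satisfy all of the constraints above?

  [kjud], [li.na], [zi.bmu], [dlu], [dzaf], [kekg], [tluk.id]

[kjud] — σ1 onset /kj/ (1→5 rises), coda /d/ ok → phonotactically legal
[li.na] — σ1 onset /l/, coda /∅/ ok; σ2 onset /n/, coda /∅/ ok → phonotactically legal
[zi.bmu] — σ1 onset /z/, coda /∅/ ok; σ2 onset /bm/ (1→3 rises), coda /∅/ ok → phonotactically legal
[dlu] — σ1 onset /dl/ (1→4 rises), coda /∅/ ok → phonotactically legal
[dzaf] — σ1 onset /dz/ (1→2 rises), coda /f/ ok → phonotactically legal
[kekg] — violates constraint 2: syllable 1 coda /kg/ has 2 consonants (> 1) → phonotactically illegal
[tluk.id] — σ1 onset /tl/ (1→4 rises), coda /k/ ok; σ2 onset /∅/, coda /d/ ok → phonotactically legal
Phonotactically legal: [kjud], [li.na], [zi.bmu], [dlu], [dzaf], [tluk.id] → 6.

6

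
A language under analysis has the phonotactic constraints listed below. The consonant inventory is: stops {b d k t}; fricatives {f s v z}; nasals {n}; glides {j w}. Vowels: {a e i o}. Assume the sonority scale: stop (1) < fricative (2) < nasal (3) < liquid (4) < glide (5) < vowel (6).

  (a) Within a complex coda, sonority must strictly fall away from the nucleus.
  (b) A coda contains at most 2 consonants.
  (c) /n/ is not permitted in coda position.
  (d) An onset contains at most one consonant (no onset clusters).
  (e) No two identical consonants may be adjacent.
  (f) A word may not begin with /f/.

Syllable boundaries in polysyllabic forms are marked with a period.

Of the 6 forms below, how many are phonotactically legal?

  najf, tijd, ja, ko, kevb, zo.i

6

najf — σ1 onset /n/, coda /jf/ (5→2 falls) ok → phonotactically legal
tijd — σ1 onset /t/, coda /jd/ (5→1 falls) ok → phonotactically legal
ja — σ1 onset /j/, coda /∅/ ok → phonotactically legal
ko — σ1 onset /k/, coda /∅/ ok → phonotactically legal
kevb — σ1 onset /k/, coda /vb/ (2→1 falls) ok → phonotactically legal
zo.i — σ1 onset /z/, coda /∅/ ok; σ2 onset /∅/, coda /∅/ ok → phonotactically legal
Phonotactically legal: najf, tijd, ja, ko, kevb, zo.i → 6.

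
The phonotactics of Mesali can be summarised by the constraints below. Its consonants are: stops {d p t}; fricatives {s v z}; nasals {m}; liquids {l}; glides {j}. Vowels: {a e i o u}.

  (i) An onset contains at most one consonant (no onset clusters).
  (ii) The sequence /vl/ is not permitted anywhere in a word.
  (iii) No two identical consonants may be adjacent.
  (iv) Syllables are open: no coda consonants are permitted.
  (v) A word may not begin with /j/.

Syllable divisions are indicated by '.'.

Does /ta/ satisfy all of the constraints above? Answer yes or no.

/ta/ — σ1 onset /t/, coda /∅/ ok → licit

yes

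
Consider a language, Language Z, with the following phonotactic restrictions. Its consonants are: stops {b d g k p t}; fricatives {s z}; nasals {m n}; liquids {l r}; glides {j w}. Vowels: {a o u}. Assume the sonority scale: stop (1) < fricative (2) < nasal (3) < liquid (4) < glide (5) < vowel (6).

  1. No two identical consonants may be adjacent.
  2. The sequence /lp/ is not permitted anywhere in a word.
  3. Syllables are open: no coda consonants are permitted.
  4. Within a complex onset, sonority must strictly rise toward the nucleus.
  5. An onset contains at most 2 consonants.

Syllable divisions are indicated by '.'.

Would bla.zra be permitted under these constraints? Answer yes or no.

yes

bla.zra — σ1 onset /bl/ (1→4 rises), coda /∅/ ok; σ2 onset /zr/ (2→4 rises), coda /∅/ ok → permitted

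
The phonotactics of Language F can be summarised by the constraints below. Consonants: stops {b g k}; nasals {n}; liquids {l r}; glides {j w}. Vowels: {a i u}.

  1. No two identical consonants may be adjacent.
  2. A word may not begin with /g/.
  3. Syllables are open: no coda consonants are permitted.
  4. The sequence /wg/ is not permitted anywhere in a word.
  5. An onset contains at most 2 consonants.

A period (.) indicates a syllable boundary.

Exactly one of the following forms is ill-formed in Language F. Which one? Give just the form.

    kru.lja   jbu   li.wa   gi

gi

kru.lja — σ1 onset /kr/ (2C), coda /∅/ ok; σ2 onset /lj/ (2C), coda /∅/ ok → well-formed
jbu — σ1 onset /jb/ (2C), coda /∅/ ok → well-formed
li.wa — σ1 onset /l/, coda /∅/ ok; σ2 onset /w/, coda /∅/ ok → well-formed
gi — violates constraint 2: word begins with /g/ → ill-formed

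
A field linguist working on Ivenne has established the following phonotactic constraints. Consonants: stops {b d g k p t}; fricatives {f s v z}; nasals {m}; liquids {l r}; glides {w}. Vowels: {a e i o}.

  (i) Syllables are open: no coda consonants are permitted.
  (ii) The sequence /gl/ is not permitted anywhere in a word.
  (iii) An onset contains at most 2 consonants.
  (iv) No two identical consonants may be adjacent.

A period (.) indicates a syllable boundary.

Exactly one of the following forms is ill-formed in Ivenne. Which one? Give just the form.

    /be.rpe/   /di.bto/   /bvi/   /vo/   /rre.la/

/rre.la/

/be.rpe/ — σ1 onset /b/, coda /∅/ ok; σ2 onset /rp/ (2C), coda /∅/ ok → well-formed
/di.bto/ — σ1 onset /d/, coda /∅/ ok; σ2 onset /bt/ (2C), coda /∅/ ok → well-formed
/bvi/ — σ1 onset /bv/ (2C), coda /∅/ ok → well-formed
/vo/ — σ1 onset /v/, coda /∅/ ok → well-formed
/rre.la/ — violates constraint (iv): adjacent identical consonants /rr/ → ill-formed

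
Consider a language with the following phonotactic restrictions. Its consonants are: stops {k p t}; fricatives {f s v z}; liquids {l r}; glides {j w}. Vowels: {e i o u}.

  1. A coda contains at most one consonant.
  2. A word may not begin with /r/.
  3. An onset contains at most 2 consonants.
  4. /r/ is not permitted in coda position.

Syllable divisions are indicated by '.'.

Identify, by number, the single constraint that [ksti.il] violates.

3

[ksti.il]: syllable 1 onset /kst/ has 3 consonants (> 2).
This is a violation of constraint 3: "An onset contains at most 2 consonants."
The remaining constraints (1, 2, 4) are satisfied.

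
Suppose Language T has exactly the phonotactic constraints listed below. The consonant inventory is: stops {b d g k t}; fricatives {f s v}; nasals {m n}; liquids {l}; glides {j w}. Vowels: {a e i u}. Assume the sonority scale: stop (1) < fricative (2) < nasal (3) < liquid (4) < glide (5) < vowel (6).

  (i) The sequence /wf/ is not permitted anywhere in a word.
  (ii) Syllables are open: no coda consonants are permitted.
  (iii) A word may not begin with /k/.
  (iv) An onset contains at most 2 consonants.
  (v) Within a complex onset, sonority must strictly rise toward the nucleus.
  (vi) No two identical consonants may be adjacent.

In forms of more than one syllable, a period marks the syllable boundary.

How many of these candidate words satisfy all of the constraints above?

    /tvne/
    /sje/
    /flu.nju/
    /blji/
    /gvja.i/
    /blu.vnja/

2

/tvne/ — violates constraint (iv): syllable 1 onset /tvn/ has 3 consonants (> 2) → illicit
/sje/ — σ1 onset /sj/ (2→5 rises), coda /∅/ ok → licit
/flu.nju/ — σ1 onset /fl/ (2→4 rises), coda /∅/ ok; σ2 onset /nj/ (3→5 rises), coda /∅/ ok → licit
/blji/ — violates constraint (iv): syllable 1 onset /blj/ has 3 consonants (> 2) → illicit
/gvja.i/ — violates constraint (iv): syllable 1 onset /gvj/ has 3 consonants (> 2) → illicit
/blu.vnja/ — violates constraint (iv): syllable 2 onset /vnj/ has 3 consonants (> 2) → illicit
Licit: /sje/, /flu.nju/ → 2.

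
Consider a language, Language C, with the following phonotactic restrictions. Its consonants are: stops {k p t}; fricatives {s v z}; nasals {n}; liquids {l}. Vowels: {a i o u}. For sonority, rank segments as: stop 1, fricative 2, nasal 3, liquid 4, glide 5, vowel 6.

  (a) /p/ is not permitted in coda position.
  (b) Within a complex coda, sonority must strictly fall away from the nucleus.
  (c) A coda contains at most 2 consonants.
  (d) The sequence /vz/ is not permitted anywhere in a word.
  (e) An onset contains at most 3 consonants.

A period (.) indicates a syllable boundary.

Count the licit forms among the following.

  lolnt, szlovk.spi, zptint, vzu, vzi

lolnt — violates constraint (c): syllable 1 coda /lnt/ has 3 consonants (> 2) → illicit
szlovk.spi — σ1 onset /szl/ (3C), coda /vk/ (2→1 falls) ok; σ2 onset /sp/ (2C), coda /∅/ ok → licit
zptint — σ1 onset /zpt/ (3C), coda /nt/ (3→1 falls) ok → licit
vzu — violates constraint (d): contains banned sequence /vz/ → illicit
vzi — violates constraint (d): contains banned sequence /vz/ → illicit
Licit: szlovk.spi, zptint → 2.

2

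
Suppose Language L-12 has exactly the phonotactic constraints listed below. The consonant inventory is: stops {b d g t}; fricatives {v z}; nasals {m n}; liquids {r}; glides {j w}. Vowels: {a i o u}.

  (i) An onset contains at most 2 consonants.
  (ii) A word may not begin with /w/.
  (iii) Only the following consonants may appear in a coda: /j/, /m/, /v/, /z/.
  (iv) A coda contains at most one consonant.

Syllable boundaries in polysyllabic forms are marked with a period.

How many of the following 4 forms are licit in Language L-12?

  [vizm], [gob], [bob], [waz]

0

[vizm] — violates constraint (iv): syllable 1 coda /zm/ has 2 consonants (> 1) → illicit
[gob] — violates constraint (iii): syllable 1 coda contains /b/, which is not a licensed coda consonant → illicit
[bob] — violates constraint (iii): syllable 1 coda contains /b/, which is not a licensed coda consonant → illicit
[waz] — violates constraint (ii): word begins with /w/ → illicit
No form is licit → 0.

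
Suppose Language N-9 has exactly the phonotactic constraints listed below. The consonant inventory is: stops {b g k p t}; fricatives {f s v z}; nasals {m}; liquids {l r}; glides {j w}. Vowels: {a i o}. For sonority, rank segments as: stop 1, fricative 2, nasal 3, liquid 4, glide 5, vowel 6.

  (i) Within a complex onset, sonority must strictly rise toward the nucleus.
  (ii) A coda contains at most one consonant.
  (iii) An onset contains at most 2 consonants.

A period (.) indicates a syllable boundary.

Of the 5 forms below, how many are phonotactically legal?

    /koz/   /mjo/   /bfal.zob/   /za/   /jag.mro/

/koz/ — σ1 onset /k/, coda /z/ ok → phonotactically legal
/mjo/ — σ1 onset /mj/ (3→5 rises), coda /∅/ ok → phonotactically legal
/bfal.zob/ — σ1 onset /bf/ (1→2 rises), coda /l/ ok; σ2 onset /z/, coda /b/ ok → phonotactically legal
/za/ — σ1 onset /z/, coda /∅/ ok → phonotactically legal
/jag.mro/ — σ1 onset /j/, coda /g/ ok; σ2 onset /mr/ (3→4 rises), coda /∅/ ok → phonotactically legal
Phonotactically legal: /koz/, /mjo/, /bfal.zob/, /za/, /jag.mro/ → 5.

5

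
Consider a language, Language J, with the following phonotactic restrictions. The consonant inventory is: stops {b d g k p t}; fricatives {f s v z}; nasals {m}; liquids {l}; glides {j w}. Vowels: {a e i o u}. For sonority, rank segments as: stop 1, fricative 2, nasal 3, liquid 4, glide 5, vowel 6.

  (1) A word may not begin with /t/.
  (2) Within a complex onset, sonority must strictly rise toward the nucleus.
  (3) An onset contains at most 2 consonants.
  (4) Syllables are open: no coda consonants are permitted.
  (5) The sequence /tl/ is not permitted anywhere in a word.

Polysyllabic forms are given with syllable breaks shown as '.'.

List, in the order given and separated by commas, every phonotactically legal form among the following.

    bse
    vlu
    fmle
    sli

bse — σ1 onset /bs/ (1→2 rises), coda /∅/ ok → phonotactically legal
vlu — σ1 onset /vl/ (2→4 rises), coda /∅/ ok → phonotactically legal
fmle — violates constraint 3: syllable 1 onset /fml/ has 3 consonants (> 2) → phonotactically illegal
sli — σ1 onset /sl/ (2→4 rises), coda /∅/ ok → phonotactically legal

bse, vlu, sli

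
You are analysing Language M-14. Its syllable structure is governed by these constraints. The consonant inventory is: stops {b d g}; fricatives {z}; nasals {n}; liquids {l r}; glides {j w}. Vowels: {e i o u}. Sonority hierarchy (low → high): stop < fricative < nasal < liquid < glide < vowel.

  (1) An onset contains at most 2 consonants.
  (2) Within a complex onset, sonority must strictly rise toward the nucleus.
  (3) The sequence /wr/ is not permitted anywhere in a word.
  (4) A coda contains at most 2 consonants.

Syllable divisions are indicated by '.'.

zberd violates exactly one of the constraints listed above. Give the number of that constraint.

zberd: syllable 1 onset /zb/: /z/ (fricative, 2) → /b/ (stop, 1) does not rise.
This is a violation of constraint 2: "Within a complex onset, sonority must strictly rise toward the nucleus."
The remaining constraints (1, 3, 4) are satisfied.

2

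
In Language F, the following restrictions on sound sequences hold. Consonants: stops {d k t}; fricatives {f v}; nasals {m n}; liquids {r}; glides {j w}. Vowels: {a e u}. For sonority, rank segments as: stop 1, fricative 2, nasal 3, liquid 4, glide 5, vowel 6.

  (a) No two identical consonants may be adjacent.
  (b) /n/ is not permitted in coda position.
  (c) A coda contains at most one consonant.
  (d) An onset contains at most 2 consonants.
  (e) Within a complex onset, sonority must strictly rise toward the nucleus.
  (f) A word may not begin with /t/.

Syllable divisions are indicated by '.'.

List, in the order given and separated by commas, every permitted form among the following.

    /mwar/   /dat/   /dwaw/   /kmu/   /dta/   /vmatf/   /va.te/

/mwar/ — σ1 onset /mw/ (3→5 rises), coda /r/ ok → permitted
/dat/ — σ1 onset /d/, coda /t/ ok → permitted
/dwaw/ — σ1 onset /dw/ (1→5 rises), coda /w/ ok → permitted
/kmu/ — σ1 onset /km/ (1→3 rises), coda /∅/ ok → permitted
/dta/ — violates constraint (e): syllable 1 onset /dt/: /d/ (stop, 1) → /t/ (stop, 1) does not rise → not permitted
/vmatf/ — violates constraint (c): syllable 1 coda /tf/ has 2 consonants (> 1) → not permitted
/va.te/ — σ1 onset /v/, coda /∅/ ok; σ2 onset /t/, coda /∅/ ok → permitted

/mwar/, /dat/, /dwaw/, /kmu/, /va.te/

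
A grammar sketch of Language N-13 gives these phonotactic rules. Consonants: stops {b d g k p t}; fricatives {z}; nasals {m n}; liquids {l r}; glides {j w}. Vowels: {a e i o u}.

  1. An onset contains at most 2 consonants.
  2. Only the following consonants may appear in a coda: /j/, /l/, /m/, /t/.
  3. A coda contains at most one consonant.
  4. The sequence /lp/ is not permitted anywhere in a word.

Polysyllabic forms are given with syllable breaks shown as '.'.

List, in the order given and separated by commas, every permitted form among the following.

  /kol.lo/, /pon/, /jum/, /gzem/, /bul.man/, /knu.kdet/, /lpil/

/kol.lo/, /jum/, /gzem/, /knu.kdet/

/kol.lo/ — σ1 onset /k/, coda /l/ ok; σ2 onset /l/, coda /∅/ ok → permitted
/pon/ — violates constraint 2: syllable 1 coda contains /n/, which is not a licensed coda consonant → not permitted
/jum/ — σ1 onset /j/, coda /m/ ok → permitted
/gzem/ — σ1 onset /gz/ (2C), coda /m/ ok → permitted
/bul.man/ — violates constraint 2: syllable 2 coda contains /n/, which is not a licensed coda consonant → not permitted
/knu.kdet/ — σ1 onset /kn/ (2C), coda /∅/ ok; σ2 onset /kd/ (2C), coda /t/ ok → permitted
/lpil/ — violates constraint 4: contains banned sequence /lp/ → not permitted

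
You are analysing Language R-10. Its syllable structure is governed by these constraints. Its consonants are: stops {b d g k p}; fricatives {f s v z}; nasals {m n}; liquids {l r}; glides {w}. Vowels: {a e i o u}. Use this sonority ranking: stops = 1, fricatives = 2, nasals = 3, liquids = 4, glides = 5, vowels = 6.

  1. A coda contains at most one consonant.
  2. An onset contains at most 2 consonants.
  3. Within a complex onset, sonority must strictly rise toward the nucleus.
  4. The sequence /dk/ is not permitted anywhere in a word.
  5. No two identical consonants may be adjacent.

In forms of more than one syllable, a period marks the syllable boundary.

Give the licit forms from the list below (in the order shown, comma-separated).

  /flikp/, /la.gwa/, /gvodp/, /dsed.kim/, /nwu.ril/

/flikp/ — violates constraint 1: syllable 1 coda /kp/ has 2 consonants (> 1) → illicit
/la.gwa/ — σ1 onset /l/, coda /∅/ ok; σ2 onset /gw/ (1→5 rises), coda /∅/ ok → licit
/gvodp/ — violates constraint 1: syllable 1 coda /dp/ has 2 consonants (> 1) → illicit
/dsed.kim/ — violates constraint 4: contains banned sequence /dk/ → illicit
/nwu.ril/ — σ1 onset /nw/ (3→5 rises), coda /∅/ ok; σ2 onset /r/, coda /l/ ok → licit

/la.gwa/, /nwu.ril/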